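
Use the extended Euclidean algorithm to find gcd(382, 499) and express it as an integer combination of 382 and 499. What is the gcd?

1

Repeated division:
499 = 1×382 + 117
382 = 3×117 + 31
117 = 3×31 + 24
31 = 1×24 + 7
24 = 3×7 + 3
7 = 2×3 + 1
3 = 3×1 + 0
gcd(382, 499) = 1.
Back-substituting:
1 = 7 − 2·3
1 = −2·24 + 7·7
1 = 7·31 − 9·24
1 = −9·117 + 34·31
1 = 34·382 − 111·117
1 = −111·499 + 145·382
So 1 = (-111)·499 + (145)·382.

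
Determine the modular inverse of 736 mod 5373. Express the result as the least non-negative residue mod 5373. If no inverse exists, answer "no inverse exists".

Apply the Euclidean algorithm to 5373 and 736:
5373 = 7*736 + 221
736 = 3*221 + 73
221 = 3*73 + 2
73 = 36*2 + 1
2 = 2*1 + 0
gcd = 1, so the inverse exists. Back-substitute:
1 = 73 − 36·2
1 = −36·221 + 109·73
1 = 109·736 − 363·221
1 = −363·5373 + 2650·736
So 736·2650 ≡ 1 (mod 5373).

2650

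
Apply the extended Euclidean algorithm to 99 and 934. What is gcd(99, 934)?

1

Euclidean algorithm:
934 = 9·99 + 43
99 = 2·43 + 13
43 = 3·13 + 4
13 = 3·4 + 1
4 = 4·1 + 0
gcd(99, 934) = 1.
Working backward:
1 = 13 − 3·4
1 = −3·43 + 10·13
1 = 10·99 − 23·43
1 = −23·934 + 217·99
So 1 = (-23)·934 + (217)·99.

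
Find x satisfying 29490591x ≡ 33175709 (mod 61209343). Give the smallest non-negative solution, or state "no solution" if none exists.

gcd(29490591, 61209343):
61209343 = 2×29490591 + 2228161
29490591 = 13×2228161 + 524498
2228161 = 4×524498 + 130169
524498 = 4×130169 + 3822
130169 = 34×3822 + 221
3822 = 17×221 + 65
221 = 3×65 + 26
65 = 2×26 + 13
26 = 2×13 + 0
gcd = 13, but 13 ∤ 33175709, so the congruence has no solution.

no solution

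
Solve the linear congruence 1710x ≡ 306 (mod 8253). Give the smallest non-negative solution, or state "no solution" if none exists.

811

First find gcd(1710, 8253):
8253 = 4×1710 + 1413
1710 = 1×1413 + 297
1413 = 4×297 + 225
297 = 1×225 + 72
225 = 3×72 + 9
72 = 8×9 + 0
gcd = 9 and 9 | 306, so solutions exist. Divide through by 9: 190x ≡ 34 (mod 917).
Now find 190⁻¹ mod 917:
917 = 4×190 + 157
190 = 1×157 + 33
157 = 4×33 + 25
33 = 1×25 + 8
25 = 3×8 + 1
8 = 8×1 + 0
Back-substitute:
1 = 25 − 3·8
1 = −3·33 + 4·25
1 = 4·157 − 19·33
1 = −19·190 + 23·157
1 = 23·917 − 111·190
So 190·(-111) ≡ 1 (mod 917), i.e. 190⁻¹ ≡ 806.
Then x ≡ 806·34 ≡ 811 (mod 917); the smallest non-negative solution is x = 811.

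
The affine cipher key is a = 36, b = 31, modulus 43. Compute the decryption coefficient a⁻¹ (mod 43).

6

Apply the Euclidean algorithm to 43 and 36:
43 = 1*36 + 7
36 = 5*7 + 1
7 = 7*1 + 0
Since gcd(36, 43) = 1, back-substitute to write 1 as a combination:
1 = 36 − 5·7
1 = −5·43 + 6·36
So 36·6 ≡ 1 (mod 43).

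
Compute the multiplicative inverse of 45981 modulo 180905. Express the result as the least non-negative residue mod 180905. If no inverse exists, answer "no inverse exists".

160891

Extended Euclidean algorithm:
180905 = 3·45981 + 42962
45981 = 1·42962 + 3019
42962 = 14·3019 + 696
3019 = 4·696 + 235
696 = 2·235 + 226
235 = 1·226 + 9
226 = 25·9 + 1
9 = 9·1 + 0
The gcd is 1. Working backward:
1 = 226 − 25·9
1 = −25·235 + 26·226
1 = 26·696 − 77·235
1 = −77·3019 + 334·696
1 = 334·42962 − 4753·3019
1 = −4753·45981 + 5087·42962
1 = 5087·180905 − 20014·45981
Thus 45981·(-20014) ≡ 1 (mod 180905); reducing, -20014 mod 180905 = 160891.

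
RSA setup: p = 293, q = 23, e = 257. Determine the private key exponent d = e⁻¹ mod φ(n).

25

φ(n) = (p−1)(q−1) = 292·22 = 6424.
Need d with 257·d ≡ 1 (mod 6424). Apply the extended Euclidean algorithm:
6424 = 24·257 + 256
257 = 1·256 + 1
256 = 256·1 + 0
Back-substitute:
1 = 257 − 256
1 = −6424 + 25·257
So 257·25 ≡ 1 (mod 6424), hence d = 25.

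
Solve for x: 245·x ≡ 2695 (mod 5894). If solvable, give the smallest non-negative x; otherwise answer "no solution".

11

First find gcd(245, 5894):
5894 = 24·245 + 14
245 = 17·14 + 7
14 = 2·7 + 0
gcd = 7 and 7 | 2695, so solutions exist. Divide through by 7: 35x ≡ 385 (mod 842).
Now find 35⁻¹ mod 842:
842 = 24·35 + 2
35 = 17·2 + 1
2 = 2·1 + 0
Back-substitute:
1 = 35 − 17·2
1 = −17·842 + 409·35
So 35⁻¹ ≡ 409 (mod 842).
Then x ≡ 409·385 ≡ 11 (mod 842); the smallest non-negative solution is x = 11.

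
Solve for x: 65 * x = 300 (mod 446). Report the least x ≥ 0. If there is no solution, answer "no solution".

First find gcd(65, 446):
446 = 6·65 + 56
65 = 1·56 + 9
56 = 6·9 + 2
9 = 4·2 + 1
2 = 2·1 + 0
gcd = 1, so a unique solution mod 446 exists.
Back-substitute for the Bézout coefficients:
1 = 9 − 4·2
1 = −4·56 + 25·9
1 = 25·65 − 29·56
1 = −29·446 + 199·65
So 65·(199) ≡ 1 (mod 446), giving 65⁻¹ ≡ 199.
x ≡ 65⁻¹·300 ≡ 199·300 ≡ 382 (mod 446).

382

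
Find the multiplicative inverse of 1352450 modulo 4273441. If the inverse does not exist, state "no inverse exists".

gcd(4273441, 1352450) by repeated division:
4273441 = 3·1352450 + 216091
1352450 = 6·216091 + 55904
216091 = 3·55904 + 48379
55904 = 1·48379 + 7525
48379 = 6·7525 + 3229
7525 = 2·3229 + 1067
3229 = 3·1067 + 28
1067 = 38·28 + 3
28 = 9·3 + 1
3 = 3·1 + 0
The gcd is 1. Working backward:
1 = 28 − 9·3
1 = −9·1067 + 343·28
1 = 343·3229 − 1038·1067
1 = −1038·7525 + 2419·3229
1 = 2419·48379 − 15552·7525
1 = −15552·55904 + 17971·48379
1 = 17971·216091 − 69465·55904
1 = −69465·1352450 + 434761·216091
1 = 434761·4273441 − 1373748·1352450
So 1352450·(-1373748) ≡ 1 (mod 4273441), and -1373748 ≡ 2899693 (mod 4273441).

2899693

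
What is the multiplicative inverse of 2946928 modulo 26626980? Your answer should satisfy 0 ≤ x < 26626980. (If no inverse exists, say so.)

no inverse exists

Compute gcd(2946928, 26626980):
26626980 = 9×2946928 + 104628
2946928 = 28×104628 + 17344
104628 = 6×17344 + 564
17344 = 30×564 + 424
564 = 1×424 + 140
424 = 3×140 + 4
140 = 35×4 + 0
gcd(2946928, 26626980) = 4 ≠ 1, so 2946928 has no multiplicative inverse modulo 26626980.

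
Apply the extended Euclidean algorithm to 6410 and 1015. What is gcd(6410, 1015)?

5

Repeated division:
6410 = 6*1015 + 320
1015 = 3*320 + 55
320 = 5*55 + 45
55 = 1*45 + 10
45 = 4*10 + 5
10 = 2*5 + 0
gcd(6410, 1015) = 5.
Working backward:
5 = 45 − 4·10
5 = −4·55 + 5·45
5 = 5·320 − 29·55
5 = −29·1015 + 92·320
5 = 92·6410 − 581·1015
So 5 = (92)·6410 + (-581)·1015.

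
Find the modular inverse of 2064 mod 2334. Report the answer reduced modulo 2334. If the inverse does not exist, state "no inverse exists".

Euclidean algorithm on 2334, 2064:
2334 = 1*2064 + 270
2064 = 7*270 + 174
270 = 1*174 + 96
174 = 1*96 + 78
96 = 1*78 + 18
78 = 4*18 + 6
18 = 3*6 + 0
gcd(2064, 2334) = 6 ≠ 1, so 2064 has no multiplicative inverse modulo 2334.

no inverse exists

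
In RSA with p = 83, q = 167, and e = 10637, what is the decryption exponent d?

8913

φ(n) = (p−1)(q−1) = 82·166 = 13612.
Need d with 10637·d ≡ 1 (mod 13612). Apply the extended Euclidean algorithm:
13612 = 1×10637 + 2975
10637 = 3×2975 + 1712
2975 = 1×1712 + 1263
1712 = 1×1263 + 449
1263 = 2×449 + 365
449 = 1×365 + 84
365 = 4×84 + 29
84 = 2×29 + 26
29 = 1×26 + 3
26 = 8×3 + 2
3 = 1×2 + 1
2 = 2×1 + 0
Back-substitute:
1 = 3 − 2
1 = −26 + 9·3
1 = 9·29 − 10·26
1 = −10·84 + 29·29
1 = 29·365 − 126·84
1 = −126·449 + 155·365
1 = 155·1263 − 436·449
1 = −436·1712 + 591·1263
1 = 591·2975 − 1027·1712
1 = −1027·10637 + 3672·2975
1 = 3672·13612 − 4699·10637
So 10637·(-4699) ≡ 1 (mod 13612), hence d ≡ -4699 ≡ 8913 (mod 13612).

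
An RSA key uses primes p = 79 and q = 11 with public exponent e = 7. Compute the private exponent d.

223

φ(n) = (p−1)(q−1) = 78·10 = 780.
Need d with 7·d ≡ 1 (mod 780). Apply the extended Euclidean algorithm:
780 = 111×7 + 3
7 = 2×3 + 1
3 = 3×1 + 0
Back-substitute:
1 = 7 − 2·3
1 = −2·780 + 223·7
So 7·223 ≡ 1 (mod 780), hence d = 223.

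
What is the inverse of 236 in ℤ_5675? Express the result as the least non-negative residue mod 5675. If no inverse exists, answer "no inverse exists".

4641

gcd(5675, 236) by repeated division:
5675 = 24×236 + 11
236 = 21×11 + 5
11 = 2×5 + 1
5 = 5×1 + 0
The gcd is 1. Working backward:
1 = 11 − 2·5
1 = −2·236 + 43·11
1 = 43·5675 − 1034·236
So 236·(-1034) ≡ 1 (mod 5675), and -1034 ≡ 4641 (mod 5675).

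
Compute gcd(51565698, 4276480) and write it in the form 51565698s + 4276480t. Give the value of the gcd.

2

Apply Euclid's algorithm to 51565698 and 4276480:
51565698 = 12×4276480 + 247938
4276480 = 17×247938 + 61534
247938 = 4×61534 + 1802
61534 = 34×1802 + 266
1802 = 6×266 + 206
266 = 1×206 + 60
206 = 3×60 + 26
60 = 2×26 + 8
26 = 3×8 + 2
8 = 4×2 + 0
gcd(51565698, 4276480) = 2.
Working backward:
2 = 26 − 3·8
2 = −3·60 + 7·26
2 = 7·206 − 24·60
2 = −24·266 + 31·206
2 = 31·1802 − 210·266
2 = −210·61534 + 7171·1802
2 = 7171·247938 − 28894·61534
2 = −28894·4276480 + 498369·247938
2 = 498369·51565698 − 6009322·4276480
So 2 = (498369)·51565698 + (-6009322)·4276480.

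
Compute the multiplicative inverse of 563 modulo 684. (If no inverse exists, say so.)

407

gcd(684, 563) by repeated division:
684 = 1×563 + 121
563 = 4×121 + 79
121 = 1×79 + 42
79 = 1×42 + 37
42 = 1×37 + 5
37 = 7×5 + 2
5 = 2×2 + 1
2 = 2×1 + 0
gcd = 1, so the inverse exists. Back-substitute:
1 = 5 − 2·2
1 = −2·37 + 15·5
1 = 15·42 − 17·37
1 = −17·79 + 32·42
1 = 32·121 − 49·79
1 = −49·563 + 228·121
1 = 228·684 − 277·563
Hence 563⁻¹ ≡ -277 ≡ 407 (mod 684).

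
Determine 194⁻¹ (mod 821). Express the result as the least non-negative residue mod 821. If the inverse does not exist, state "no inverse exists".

529

gcd(821, 194) by repeated division:
821 = 4×194 + 45
194 = 4×45 + 14
45 = 3×14 + 3
14 = 4×3 + 2
3 = 1×2 + 1
2 = 2×1 + 0
Since gcd(194, 821) = 1, back-substitute to write 1 as a combination:
1 = 3 − 2
1 = −14 + 5·3
1 = 5·45 − 16·14
1 = −16·194 + 69·45
1 = 69·821 − 292·194
So 194·(-292) ≡ 1 (mod 821), and -292 ≡ 529 (mod 821).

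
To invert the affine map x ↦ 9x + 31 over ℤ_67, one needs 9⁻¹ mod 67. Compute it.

15

Apply the Euclidean algorithm to 67 and 9:
67 = 7*9 + 4
9 = 2*4 + 1
4 = 4*1 + 0
Since gcd(9, 67) = 1, back-substitute to write 1 as a combination:
1 = 9 − 2·4
1 = −2·67 + 15·9
So 9·15 ≡ 1 (mod 67).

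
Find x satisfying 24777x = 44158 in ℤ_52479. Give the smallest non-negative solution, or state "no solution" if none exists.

gcd(24777, 52479):
52479 = 2*24777 + 2925
24777 = 8*2925 + 1377
2925 = 2*1377 + 171
1377 = 8*171 + 9
171 = 19*9 + 0
gcd = 9, but 9 ∤ 44158, so the congruence has no solution.

no solution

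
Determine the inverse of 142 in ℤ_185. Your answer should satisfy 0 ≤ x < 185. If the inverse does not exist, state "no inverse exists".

43

gcd(185, 142) by repeated division:
185 = 1×142 + 43
142 = 3×43 + 13
43 = 3×13 + 4
13 = 3×4 + 1
4 = 4×1 + 0
The gcd is 1. Working backward:
1 = 13 − 3·4
1 = −3·43 + 10·13
1 = 10·142 − 33·43
1 = −33·185 + 43·142
So 142·43 ≡ 1 (mod 185).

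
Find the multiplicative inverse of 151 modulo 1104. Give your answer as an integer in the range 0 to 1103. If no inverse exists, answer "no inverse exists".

775

Run Euclid on (1104, 151):
1104 = 7*151 + 47
151 = 3*47 + 10
47 = 4*10 + 7
10 = 1*7 + 3
7 = 2*3 + 1
3 = 3*1 + 0
Since gcd(151, 1104) = 1, back-substitute to write 1 as a combination:
1 = 7 − 2·3
1 = −2·10 + 3·7
1 = 3·47 − 14·10
1 = −14·151 + 45·47
1 = 45·1104 − 329·151
Hence 151⁻¹ ≡ -329 ≡ 775 (mod 1104).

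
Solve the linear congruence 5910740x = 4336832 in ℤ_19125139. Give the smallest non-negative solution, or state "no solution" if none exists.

gcd(5910740, 19125139):
19125139 = 3*5910740 + 1392919
5910740 = 4*1392919 + 339064
1392919 = 4*339064 + 36663
339064 = 9*36663 + 9097
36663 = 4*9097 + 275
9097 = 33*275 + 22
275 = 12*22 + 11
22 = 2*11 + 0
gcd = 11, but 11 ∤ 4336832, so the congruence has no solution.

no solution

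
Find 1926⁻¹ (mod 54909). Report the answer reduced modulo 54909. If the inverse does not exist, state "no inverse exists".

no inverse exists

Compute gcd(1926, 54909):
54909 = 28×1926 + 981
1926 = 1×981 + 945
981 = 1×945 + 36
945 = 26×36 + 9
36 = 4×9 + 0
The gcd is 9, not 1, hence no inverse exists.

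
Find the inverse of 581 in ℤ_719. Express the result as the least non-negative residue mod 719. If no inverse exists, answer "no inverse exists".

620

gcd(719, 581) by repeated division:
719 = 1·581 + 138
581 = 4·138 + 29
138 = 4·29 + 22
29 = 1·22 + 7
22 = 3·7 + 1
7 = 7·1 + 0
The gcd is 1. Working backward:
1 = 22 − 3·7
1 = −3·29 + 4·22
1 = 4·138 − 19·29
1 = −19·581 + 80·138
1 = 80·719 − 99·581
Hence 581⁻¹ ≡ -99 ≡ 620 (mod 719).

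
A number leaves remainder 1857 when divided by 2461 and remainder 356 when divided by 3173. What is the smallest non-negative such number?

7717092

Write x = 1857 + 2461·k. Then 2461·k ≡ 356 − 1857 ≡ 1672 (mod 3173).
Need 2461⁻¹ mod 3173. Extended Euclid on (3173, 2461):
3173 = 1×2461 + 712
2461 = 3×712 + 325
712 = 2×325 + 62
325 = 5×62 + 15
62 = 4×15 + 2
15 = 7×2 + 1
2 = 2×1 + 0
Back-substitute:
1 = 15 − 7·2
1 = −7·62 + 29·15
1 = 29·325 − 152·62
1 = −152·712 + 333·325
1 = 333·2461 − 1151·712
1 = −1151·3173 + 1484·2461
2461⁻¹ ≡ 1484 (mod 3173), so k ≡ 1484·1672 ≡ 3135 (mod 3173).
x = 1857 + 2461·3135 = 7717092.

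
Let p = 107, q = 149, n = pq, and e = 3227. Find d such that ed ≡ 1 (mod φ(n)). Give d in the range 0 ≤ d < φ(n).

6563

φ(n) = (p−1)(q−1) = 106·148 = 15688.
Need d with 3227·d ≡ 1 (mod 15688). Apply the extended Euclidean algorithm:
15688 = 4·3227 + 2780
3227 = 1·2780 + 447
2780 = 6·447 + 98
447 = 4·98 + 55
98 = 1·55 + 43
55 = 1·43 + 12
43 = 3·12 + 7
12 = 1·7 + 5
7 = 1·5 + 2
5 = 2·2 + 1
2 = 2·1 + 0
Back-substitute:
1 = 5 − 2·2
1 = −2·7 + 3·5
1 = 3·12 − 5·7
1 = −5·43 + 18·12
1 = 18·55 − 23·43
1 = −23·98 + 41·55
1 = 41·447 − 187·98
1 = −187·2780 + 1163·447
1 = 1163·3227 − 1350·2780
1 = −1350·15688 + 6563·3227
So 3227·6563 ≡ 1 (mod 15688), hence d = 6563.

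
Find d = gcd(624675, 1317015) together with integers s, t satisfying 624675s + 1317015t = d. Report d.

15

Euclidean algorithm:
1317015 = 2·624675 + 67665
624675 = 9·67665 + 15690
67665 = 4·15690 + 4905
15690 = 3·4905 + 975
4905 = 5·975 + 30
975 = 32·30 + 15
30 = 2·15 + 0
gcd(624675, 1317015) = 15.
Working backward:
15 = 975 − 32·30
15 = −32·4905 + 161·975
15 = 161·15690 − 515·4905
15 = −515·67665 + 2221·15690
15 = 2221·624675 − 20504·67665
15 = −20504·1317015 + 43229·624675
So 15 = (-20504)·1317015 + (43229)·624675.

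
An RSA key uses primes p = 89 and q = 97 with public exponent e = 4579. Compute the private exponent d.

7627

φ(n) = (p−1)(q−1) = 88·96 = 8448.
Need d with 4579·d ≡ 1 (mod 8448). Apply the extended Euclidean algorithm:
8448 = 1×4579 + 3869
4579 = 1×3869 + 710
3869 = 5×710 + 319
710 = 2×319 + 72
319 = 4×72 + 31
72 = 2×31 + 10
31 = 3×10 + 1
10 = 10×1 + 0
Back-substitute:
1 = 31 − 3·10
1 = −3·72 + 7·31
1 = 7·319 − 31·72
1 = −31·710 + 69·319
1 = 69·3869 − 376·710
1 = −376·4579 + 445·3869
1 = 445·8448 − 821·4579
So 4579·(-821) ≡ 1 (mod 8448), hence d ≡ -821 ≡ 7627 (mod 8448).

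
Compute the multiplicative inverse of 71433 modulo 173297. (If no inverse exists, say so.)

Extended Euclidean algorithm:
173297 = 2*71433 + 30431
71433 = 2*30431 + 10571
30431 = 2*10571 + 9289
10571 = 1*9289 + 1282
9289 = 7*1282 + 315
1282 = 4*315 + 22
315 = 14*22 + 7
22 = 3*7 + 1
7 = 7*1 + 0
gcd = 1, so the inverse exists. Back-substitute:
1 = 22 − 3·7
1 = −3·315 + 43·22
1 = 43·1282 − 175·315
1 = −175·9289 + 1268·1282
1 = 1268·10571 − 1443·9289
1 = −1443·30431 + 4154·10571
1 = 4154·71433 − 9751·30431
1 = −9751·173297 + 23656·71433
So 71433·23656 ≡ 1 (mod 173297).

23656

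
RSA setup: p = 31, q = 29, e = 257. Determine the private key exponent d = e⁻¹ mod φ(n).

353

φ(n) = (p−1)(q−1) = 30·28 = 840.
Need d with 257·d ≡ 1 (mod 840). Apply the extended Euclidean algorithm:
840 = 3×257 + 69
257 = 3×69 + 50
69 = 1×50 + 19
50 = 2×19 + 12
19 = 1×12 + 7
12 = 1×7 + 5
7 = 1×5 + 2
5 = 2×2 + 1
2 = 2×1 + 0
Back-substitute:
1 = 5 − 2·2
1 = −2·7 + 3·5
1 = 3·12 − 5·7
1 = −5·19 + 8·12
1 = 8·50 − 21·19
1 = −21·69 + 29·50
1 = 29·257 − 108·69
1 = −108·840 + 353·257
So 257·353 ≡ 1 (mod 840), hence d = 353.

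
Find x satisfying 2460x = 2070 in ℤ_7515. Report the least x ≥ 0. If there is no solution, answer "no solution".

288

First find gcd(2460, 7515):
7515 = 3×2460 + 135
2460 = 18×135 + 30
135 = 4×30 + 15
30 = 2×15 + 0
gcd = 15 and 15 | 2070, so solutions exist. Divide through by 15: 164x ≡ 138 (mod 501).
Now find 164⁻¹ mod 501:
501 = 3*164 + 9
164 = 18*9 + 2
9 = 4*2 + 1
2 = 2*1 + 0
Back-substitute:
1 = 9 − 4·2
1 = −4·164 + 73·9
1 = 73·501 − 223·164
So 164·(-223) ≡ 1 (mod 501), i.e. 164⁻¹ ≡ 278.
Then x ≡ 278·138 ≡ 288 (mod 501); the smallest non-negative solution is x = 288.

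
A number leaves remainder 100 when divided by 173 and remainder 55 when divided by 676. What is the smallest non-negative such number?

5463

Write x = 100 + 173·k. Then 173·k ≡ 55 − 100 ≡ 631 (mod 676).
Need 173⁻¹ mod 676. Extended Euclid on (676, 173):
676 = 3·173 + 157
173 = 1·157 + 16
157 = 9·16 + 13
16 = 1·13 + 3
13 = 4·3 + 1
3 = 3·1 + 0
Back-substitute:
1 = 13 − 4·3
1 = −4·16 + 5·13
1 = 5·157 − 49·16
1 = −49·173 + 54·157
1 = 54·676 − 211·173
173⁻¹ ≡ 465 (mod 676), so k ≡ 465·631 ≡ 31 (mod 676).
x = 100 + 173·31 = 5463.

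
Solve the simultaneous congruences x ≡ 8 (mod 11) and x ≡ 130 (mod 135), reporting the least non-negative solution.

1075

Write x = 8 + 11·k. Then 11·k ≡ 130 − 8 ≡ 122 (mod 135).
Need 11⁻¹ mod 135. Extended Euclid on (135, 11):
135 = 12×11 + 3
11 = 3×3 + 2
3 = 1×2 + 1
2 = 2×1 + 0
Back-substitute:
1 = 3 − 2
1 = −11 + 4·3
1 = 4·135 − 49·11
11⁻¹ ≡ 86 (mod 135), so k ≡ 86·122 ≡ 97 (mod 135).
x = 8 + 11·97 = 1075.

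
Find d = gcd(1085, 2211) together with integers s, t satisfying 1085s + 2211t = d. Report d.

1

Apply Euclid's algorithm to 2211 and 1085:
2211 = 2*1085 + 41
1085 = 26*41 + 19
41 = 2*19 + 3
19 = 6*3 + 1
3 = 3*1 + 0
gcd(1085, 2211) = 1.
Working backward:
1 = 19 − 6·3
1 = −6·41 + 13·19
1 = 13·1085 − 344·41
1 = −344·2211 + 701·1085
So 1 = (-344)·2211 + (701)·1085.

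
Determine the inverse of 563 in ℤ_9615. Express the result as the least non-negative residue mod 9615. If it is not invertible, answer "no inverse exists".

Run Euclid on (9615, 563):
9615 = 17·563 + 44
563 = 12·44 + 35
44 = 1·35 + 9
35 = 3·9 + 8
9 = 1·8 + 1
8 = 8·1 + 0
The gcd is 1. Working backward:
1 = 9 − 8
1 = −35 + 4·9
1 = 4·44 − 5·35
1 = −5·563 + 64·44
1 = 64·9615 − 1093·563
Thus 563·(-1093) ≡ 1 (mod 9615); reducing, -1093 mod 9615 = 8522.

8522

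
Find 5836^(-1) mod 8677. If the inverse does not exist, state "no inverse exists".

gcd(8677, 5836) by repeated division:
8677 = 1×5836 + 2841
5836 = 2×2841 + 154
2841 = 18×154 + 69
154 = 2×69 + 16
69 = 4×16 + 5
16 = 3×5 + 1
5 = 5×1 + 0
The gcd is 1. Working backward:
1 = 16 − 3·5
1 = −3·69 + 13·16
1 = 13·154 − 29·69
1 = −29·2841 + 535·154
1 = 535·5836 − 1099·2841
1 = −1099·8677 + 1634·5836
So 5836·1634 ≡ 1 (mod 8677).

1634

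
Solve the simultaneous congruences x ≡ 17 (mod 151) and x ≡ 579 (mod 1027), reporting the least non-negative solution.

Write x = 17 + 151·k. Then 151·k ≡ 579 − 17 ≡ 562 (mod 1027).
Need 151⁻¹ mod 1027. Extended Euclid on (1027, 151):
1027 = 6·151 + 121
151 = 1·121 + 30
121 = 4·30 + 1
30 = 30·1 + 0
Back-substitute:
1 = 121 − 4·30
1 = −4·151 + 5·121
1 = 5·1027 − 34·151
151⁻¹ ≡ 993 (mod 1027), so k ≡ 993·562 ≡ 405 (mod 1027).
x = 17 + 151·405 = 61172.

61172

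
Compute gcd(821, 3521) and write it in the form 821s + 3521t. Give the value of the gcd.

Euclidean algorithm:
3521 = 4·821 + 237
821 = 3·237 + 110
237 = 2·110 + 17
110 = 6·17 + 8
17 = 2·8 + 1
8 = 8·1 + 0
gcd(821, 3521) = 1.
Back-substituting:
1 = 17 − 2·8
1 = −2·110 + 13·17
1 = 13·237 − 28·110
1 = −28·821 + 97·237
1 = 97·3521 − 416·821
So 1 = (97)·3521 + (-416)·821.

1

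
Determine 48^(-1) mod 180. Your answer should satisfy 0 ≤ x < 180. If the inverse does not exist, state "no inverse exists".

no inverse exists

Compute gcd(48, 180):
180 = 3·48 + 36
48 = 1·36 + 12
36 = 3·12 + 0
The gcd is 12, not 1, hence no inverse exists.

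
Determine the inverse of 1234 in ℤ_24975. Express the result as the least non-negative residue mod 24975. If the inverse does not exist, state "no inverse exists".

Apply the Euclidean algorithm to 24975 and 1234:
24975 = 20×1234 + 295
1234 = 4×295 + 54
295 = 5×54 + 25
54 = 2×25 + 4
25 = 6×4 + 1
4 = 4×1 + 0
Since gcd(1234, 24975) = 1, back-substitute to write 1 as a combination:
1 = 25 − 6·4
1 = −6·54 + 13·25
1 = 13·295 − 71·54
1 = −71·1234 + 297·295
1 = 297·24975 − 6011·1234
Thus 1234·(-6011) ≡ 1 (mod 24975); reducing, -6011 mod 24975 = 18964.

18964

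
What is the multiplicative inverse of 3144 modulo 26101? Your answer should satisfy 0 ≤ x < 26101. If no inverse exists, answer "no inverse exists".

Extended Euclidean algorithm:
26101 = 8·3144 + 949
3144 = 3·949 + 297
949 = 3·297 + 58
297 = 5·58 + 7
58 = 8·7 + 2
7 = 3·2 + 1
2 = 2·1 + 0
The gcd is 1. Working backward:
1 = 7 − 3·2
1 = −3·58 + 25·7
1 = 25·297 − 128·58
1 = −128·949 + 409·297
1 = 409·3144 − 1355·949
1 = −1355·26101 + 11249·3144
So 3144·11249 ≡ 1 (mod 26101).

11249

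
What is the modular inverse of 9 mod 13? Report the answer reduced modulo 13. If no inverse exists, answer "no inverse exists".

3

Extended Euclidean algorithm:
13 = 1×9 + 4
9 = 2×4 + 1
4 = 4×1 + 0
gcd = 1, so the inverse exists. Back-substitute:
1 = 9 − 2·4
1 = −2·13 + 3·9
So 9·3 ≡ 1 (mod 13).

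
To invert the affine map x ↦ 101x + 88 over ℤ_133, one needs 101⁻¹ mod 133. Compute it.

Run Euclid on (133, 101):
133 = 1×101 + 32
101 = 3×32 + 5
32 = 6×5 + 2
5 = 2×2 + 1
2 = 2×1 + 0
gcd = 1, so the inverse exists. Back-substitute:
1 = 5 − 2·2
1 = −2·32 + 13·5
1 = 13·101 − 41·32
1 = −41·133 + 54·101
So 101·54 ≡ 1 (mod 133).

54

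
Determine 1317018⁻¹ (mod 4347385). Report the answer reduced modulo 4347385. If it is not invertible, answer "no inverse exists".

1944192

Apply the Euclidean algorithm to 4347385 and 1317018:
4347385 = 3·1317018 + 396331
1317018 = 3·396331 + 128025
396331 = 3·128025 + 12256
128025 = 10·12256 + 5465
12256 = 2·5465 + 1326
5465 = 4·1326 + 161
1326 = 8·161 + 38
161 = 4·38 + 9
38 = 4·9 + 2
9 = 4·2 + 1
2 = 2·1 + 0
gcd = 1, so the inverse exists. Back-substitute:
1 = 9 − 4·2
1 = −4·38 + 17·9
1 = 17·161 − 72·38
1 = −72·1326 + 593·161
1 = 593·5465 − 2444·1326
1 = −2444·12256 + 5481·5465
1 = 5481·128025 − 57254·12256
1 = −57254·396331 + 177243·128025
1 = 177243·1317018 − 588983·396331
1 = −588983·4347385 + 1944192·1317018
So 1317018·1944192 ≡ 1 (mod 4347385).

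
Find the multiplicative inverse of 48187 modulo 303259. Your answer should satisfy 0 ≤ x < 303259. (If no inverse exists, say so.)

135616

Extended Euclidean algorithm:
303259 = 6·48187 + 14137
48187 = 3·14137 + 5776
14137 = 2·5776 + 2585
5776 = 2·2585 + 606
2585 = 4·606 + 161
606 = 3·161 + 123
161 = 1·123 + 38
123 = 3·38 + 9
38 = 4·9 + 2
9 = 4·2 + 1
2 = 2·1 + 0
Since gcd(48187, 303259) = 1, back-substitute to write 1 as a combination:
1 = 9 − 4·2
1 = −4·38 + 17·9
1 = 17·123 − 55·38
1 = −55·161 + 72·123
1 = 72·606 − 271·161
1 = −271·2585 + 1156·606
1 = 1156·5776 − 2583·2585
1 = −2583·14137 + 6322·5776
1 = 6322·48187 − 21549·14137
1 = −21549·303259 + 135616·48187
So 48187·135616 ≡ 1 (mod 303259).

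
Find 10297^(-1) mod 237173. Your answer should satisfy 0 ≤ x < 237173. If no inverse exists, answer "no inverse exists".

25659

Apply the Euclidean algorithm to 237173 and 10297:
237173 = 23×10297 + 342
10297 = 30×342 + 37
342 = 9×37 + 9
37 = 4×9 + 1
9 = 9×1 + 0
The gcd is 1. Working backward:
1 = 37 − 4·9
1 = −4·342 + 37·37
1 = 37·10297 − 1114·342
1 = −1114·237173 + 25659·10297
So 10297·25659 ≡ 1 (mod 237173).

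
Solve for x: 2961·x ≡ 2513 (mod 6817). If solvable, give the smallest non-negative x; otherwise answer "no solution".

First find gcd(2961, 6817):
6817 = 2·2961 + 895
2961 = 3·895 + 276
895 = 3·276 + 67
276 = 4·67 + 8
67 = 8·8 + 3
8 = 2·3 + 2
3 = 1·2 + 1
2 = 2·1 + 0
gcd = 1, so a unique solution mod 6817 exists.
Back-substitute for the Bézout coefficients:
1 = 3 − 2
1 = −8 + 3·3
1 = 3·67 − 25·8
1 = −25·276 + 103·67
1 = 103·895 − 334·276
1 = −334·2961 + 1105·895
1 = 1105·6817 − 2544·2961
So 2961·(-2544) ≡ 1 (mod 6817), giving 2961⁻¹ ≡ 4273.
x ≡ 2961⁻¹·2513 ≡ 4273·2513 ≡ 1274 (mod 6817).

1274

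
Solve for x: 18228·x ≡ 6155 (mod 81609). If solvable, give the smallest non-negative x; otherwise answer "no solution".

no solution

gcd(18228, 81609):
81609 = 4×18228 + 8697
18228 = 2×8697 + 834
8697 = 10×834 + 357
834 = 2×357 + 120
357 = 2×120 + 117
120 = 1×117 + 3
117 = 39×3 + 0
gcd = 3, but 3 ∤ 6155, so the congruence has no solution.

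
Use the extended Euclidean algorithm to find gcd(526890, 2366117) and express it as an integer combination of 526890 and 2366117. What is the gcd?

13

Apply Euclid's algorithm to 2366117 and 526890:
2366117 = 4·526890 + 258557
526890 = 2·258557 + 9776
258557 = 26·9776 + 4381
9776 = 2·4381 + 1014
4381 = 4·1014 + 325
1014 = 3·325 + 39
325 = 8·39 + 13
39 = 3·13 + 0
gcd(526890, 2366117) = 13.
Back-substituting:
13 = 325 − 8·39
13 = −8·1014 + 25·325
13 = 25·4381 − 108·1014
13 = −108·9776 + 241·4381
13 = 241·258557 − 6374·9776
13 = −6374·526890 + 12989·258557
13 = 12989·2366117 − 58330·526890
So 13 = (12989)·2366117 + (-58330)·526890.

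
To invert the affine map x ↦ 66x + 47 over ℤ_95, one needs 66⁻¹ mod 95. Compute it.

36

gcd(95, 66) by repeated division:
95 = 1×66 + 29
66 = 2×29 + 8
29 = 3×8 + 5
8 = 1×5 + 3
5 = 1×3 + 2
3 = 1×2 + 1
2 = 2×1 + 0
gcd = 1, so the inverse exists. Back-substitute:
1 = 3 − 2
1 = −5 + 2·3
1 = 2·8 − 3·5
1 = −3·29 + 11·8
1 = 11·66 − 25·29
1 = −25·95 + 36·66
So 66·36 ≡ 1 (mod 95).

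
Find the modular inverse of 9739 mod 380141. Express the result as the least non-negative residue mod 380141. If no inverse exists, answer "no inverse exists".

117606

Apply the Euclidean algorithm to 380141 and 9739:
380141 = 39·9739 + 320
9739 = 30·320 + 139
320 = 2·139 + 42
139 = 3·42 + 13
42 = 3·13 + 3
13 = 4·3 + 1
3 = 3·1 + 0
gcd = 1, so the inverse exists. Back-substitute:
1 = 13 − 4·3
1 = −4·42 + 13·13
1 = 13·139 − 43·42
1 = −43·320 + 99·139
1 = 99·9739 − 3013·320
1 = −3013·380141 + 117606·9739
So 9739·117606 ≡ 1 (mod 380141).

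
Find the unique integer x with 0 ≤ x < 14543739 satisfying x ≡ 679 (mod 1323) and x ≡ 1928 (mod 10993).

Write x = 679 + 1323·k. Then 1323·k ≡ 1928 − 679 ≡ 1249 (mod 10993).
Need 1323⁻¹ mod 10993. Extended Euclid on (10993, 1323):
10993 = 8·1323 + 409
1323 = 3·409 + 96
409 = 4·96 + 25
96 = 3·25 + 21
25 = 1·21 + 4
21 = 5·4 + 1
4 = 4·1 + 0
Back-substitute:
1 = 21 − 5·4
1 = −5·25 + 6·21
1 = 6·96 − 23·25
1 = −23·409 + 98·96
1 = 98·1323 − 317·409
1 = −317·10993 + 2634·1323
1323⁻¹ ≡ 2634 (mod 10993), so k ≡ 2634·1249 ≡ 2959 (mod 10993).
x = 679 + 1323·2959 = 3915436.

3915436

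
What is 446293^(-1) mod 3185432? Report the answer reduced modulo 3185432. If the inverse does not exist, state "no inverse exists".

2749557

gcd(3185432, 446293) by repeated division:
3185432 = 7·446293 + 61381
446293 = 7·61381 + 16626
61381 = 3·16626 + 11503
16626 = 1·11503 + 5123
11503 = 2·5123 + 1257
5123 = 4·1257 + 95
1257 = 13·95 + 22
95 = 4·22 + 7
22 = 3·7 + 1
7 = 7·1 + 0
gcd = 1, so the inverse exists. Back-substitute:
1 = 22 − 3·7
1 = −3·95 + 13·22
1 = 13·1257 − 172·95
1 = −172·5123 + 701·1257
1 = 701·11503 − 1574·5123
1 = −1574·16626 + 2275·11503
1 = 2275·61381 − 8399·16626
1 = −8399·446293 + 61068·61381
1 = 61068·3185432 − 435875·446293
Thus 446293·(-435875) ≡ 1 (mod 3185432); reducing, -435875 mod 3185432 = 2749557.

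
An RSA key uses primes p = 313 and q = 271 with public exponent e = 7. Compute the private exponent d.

φ(n) = (p−1)(q−1) = 312·270 = 84240.
Need d with 7·d ≡ 1 (mod 84240). Apply the extended Euclidean algorithm:
84240 = 12034*7 + 2
7 = 3*2 + 1
2 = 2*1 + 0
Back-substitute:
1 = 7 − 3·2
1 = −3·84240 + 36103·7
So 7·36103 ≡ 1 (mod 84240), hence d = 36103.

36103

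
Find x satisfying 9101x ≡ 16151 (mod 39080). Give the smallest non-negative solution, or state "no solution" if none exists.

30571

First find gcd(9101, 39080):
39080 = 4·9101 + 2676
9101 = 3·2676 + 1073
2676 = 2·1073 + 530
1073 = 2·530 + 13
530 = 40·13 + 10
13 = 1·10 + 3
10 = 3·3 + 1
3 = 3·1 + 0
gcd = 1, so a unique solution mod 39080 exists.
Back-substitute for the Bézout coefficients:
1 = 10 − 3·3
1 = −3·13 + 4·10
1 = 4·530 − 163·13
1 = −163·1073 + 330·530
1 = 330·2676 − 823·1073
1 = −823·9101 + 2799·2676
1 = 2799·39080 − 12019·9101
So 9101·(-12019) ≡ 1 (mod 39080), giving 9101⁻¹ ≡ 27061.
x ≡ 9101⁻¹·16151 ≡ 27061·16151 ≡ 30571 (mod 39080).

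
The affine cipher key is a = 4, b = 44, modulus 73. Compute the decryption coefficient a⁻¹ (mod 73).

55

gcd(73, 4) by repeated division:
73 = 18*4 + 1
4 = 4*1 + 0
The gcd is 1. Working backward:
1 = 73 − 18·4
Hence 4⁻¹ ≡ -18 ≡ 55 (mod 73).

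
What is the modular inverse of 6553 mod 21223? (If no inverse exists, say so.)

14506

Extended Euclidean algorithm:
21223 = 3×6553 + 1564
6553 = 4×1564 + 297
1564 = 5×297 + 79
297 = 3×79 + 60
79 = 1×60 + 19
60 = 3×19 + 3
19 = 6×3 + 1
3 = 3×1 + 0
Since gcd(6553, 21223) = 1, back-substitute to write 1 as a combination:
1 = 19 − 6·3
1 = −6·60 + 19·19
1 = 19·79 − 25·60
1 = −25·297 + 94·79
1 = 94·1564 − 495·297
1 = −495·6553 + 2074·1564
1 = 2074·21223 − 6717·6553
Hence 6553⁻¹ ≡ -6717 ≡ 14506 (mod 21223).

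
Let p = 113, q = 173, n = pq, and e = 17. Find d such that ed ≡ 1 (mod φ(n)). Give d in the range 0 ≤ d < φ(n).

12465

φ(n) = (p−1)(q−1) = 112·172 = 19264.
Need d with 17·d ≡ 1 (mod 19264). Apply the extended Euclidean algorithm:
19264 = 1133×17 + 3
17 = 5×3 + 2
3 = 1×2 + 1
2 = 2×1 + 0
Back-substitute:
1 = 3 − 2
1 = −17 + 6·3
1 = 6·19264 − 6799·17
So 17·(-6799) ≡ 1 (mod 19264), hence d ≡ -6799 ≡ 12465 (mod 19264).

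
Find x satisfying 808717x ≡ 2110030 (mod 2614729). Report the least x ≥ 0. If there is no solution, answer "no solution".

First find gcd(808717, 2614729):
2614729 = 3*808717 + 188578
808717 = 4*188578 + 54405
188578 = 3*54405 + 25363
54405 = 2*25363 + 3679
25363 = 6*3679 + 3289
3679 = 1*3289 + 390
3289 = 8*390 + 169
390 = 2*169 + 52
169 = 3*52 + 13
52 = 4*13 + 0
gcd = 13 and 13 | 2110030, so solutions exist. Divide through by 13: 62209x ≡ 162310 (mod 201133).
Now find 62209⁻¹ mod 201133:
201133 = 3·62209 + 14506
62209 = 4·14506 + 4185
14506 = 3·4185 + 1951
4185 = 2·1951 + 283
1951 = 6·283 + 253
283 = 1·253 + 30
253 = 8·30 + 13
30 = 2·13 + 4
13 = 3·4 + 1
4 = 4·1 + 0
Back-substitute:
1 = 13 − 3·4
1 = −3·30 + 7·13
1 = 7·253 − 59·30
1 = −59·283 + 66·253
1 = 66·1951 − 455·283
1 = −455·4185 + 976·1951
1 = 976·14506 − 3383·4185
1 = −3383·62209 + 14508·14506
1 = 14508·201133 − 46907·62209
So 62209·(-46907) ≡ 1 (mod 201133), i.e. 62209⁻¹ ≡ 154226.
Then x ≡ 154226·162310 ≡ 12279 (mod 201133); the smallest non-negative solution is x = 12279.

12279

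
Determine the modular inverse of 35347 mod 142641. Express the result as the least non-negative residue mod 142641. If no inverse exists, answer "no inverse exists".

75931

Extended Euclidean algorithm:
142641 = 4*35347 + 1253
35347 = 28*1253 + 263
1253 = 4*263 + 201
263 = 1*201 + 62
201 = 3*62 + 15
62 = 4*15 + 2
15 = 7*2 + 1
2 = 2*1 + 0
gcd = 1, so the inverse exists. Back-substitute:
1 = 15 − 7·2
1 = −7·62 + 29·15
1 = 29·201 − 94·62
1 = −94·263 + 123·201
1 = 123·1253 − 586·263
1 = −586·35347 + 16531·1253
1 = 16531·142641 − 66710·35347
Thus 35347·(-66710) ≡ 1 (mod 142641); reducing, -66710 mod 142641 = 75931.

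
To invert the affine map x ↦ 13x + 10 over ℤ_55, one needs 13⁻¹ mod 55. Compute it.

gcd(55, 13) by repeated division:
55 = 4*13 + 3
13 = 4*3 + 1
3 = 3*1 + 0
Since gcd(13, 55) = 1, back-substitute to write 1 as a combination:
1 = 13 − 4·3
1 = −4·55 + 17·13
So 13·17 ≡ 1 (mod 55).

17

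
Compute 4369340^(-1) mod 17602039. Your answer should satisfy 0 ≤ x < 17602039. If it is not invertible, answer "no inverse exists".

16673788

Run Euclid on (17602039, 4369340):
17602039 = 4×4369340 + 124679
4369340 = 35×124679 + 5575
124679 = 22×5575 + 2029
5575 = 2×2029 + 1517
2029 = 1×1517 + 512
1517 = 2×512 + 493
512 = 1×493 + 19
493 = 25×19 + 18
19 = 1×18 + 1
18 = 18×1 + 0
The gcd is 1. Working backward:
1 = 19 − 18
1 = −493 + 26·19
1 = 26·512 − 27·493
1 = −27·1517 + 80·512
1 = 80·2029 − 107·1517
1 = −107·5575 + 294·2029
1 = 294·124679 − 6575·5575
1 = −6575·4369340 + 230419·124679
1 = 230419·17602039 − 928251·4369340
Thus 4369340·(-928251) ≡ 1 (mod 17602039); reducing, -928251 mod 17602039 = 16673788.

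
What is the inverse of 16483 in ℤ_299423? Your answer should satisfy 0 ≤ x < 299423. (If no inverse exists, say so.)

Run Euclid on (299423, 16483):
299423 = 18*16483 + 2729
16483 = 6*2729 + 109
2729 = 25*109 + 4
109 = 27*4 + 1
4 = 4*1 + 0
gcd = 1, so the inverse exists. Back-substitute:
1 = 109 − 27·4
1 = −27·2729 + 676·109
1 = 676·16483 − 4083·2729
1 = −4083·299423 + 74170·16483
So 16483·74170 ≡ 1 (mod 299423).

74170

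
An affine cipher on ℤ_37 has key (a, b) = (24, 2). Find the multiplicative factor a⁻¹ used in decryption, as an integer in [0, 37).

gcd(37, 24) by repeated division:
37 = 1×24 + 13
24 = 1×13 + 11
13 = 1×11 + 2
11 = 5×2 + 1
2 = 2×1 + 0
The gcd is 1. Working backward:
1 = 11 − 5·2
1 = −5·13 + 6·11
1 = 6·24 − 11·13
1 = −11·37 + 17·24
So 24·17 ≡ 1 (mod 37).

17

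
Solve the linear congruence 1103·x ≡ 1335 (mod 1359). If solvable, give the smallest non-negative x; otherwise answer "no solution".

807

First find gcd(1103, 1359):
1359 = 1*1103 + 256
1103 = 4*256 + 79
256 = 3*79 + 19
79 = 4*19 + 3
19 = 6*3 + 1
3 = 3*1 + 0
gcd = 1, so a unique solution mod 1359 exists.
Back-substitute for the Bézout coefficients:
1 = 19 − 6·3
1 = −6·79 + 25·19
1 = 25·256 − 81·79
1 = −81·1103 + 349·256
1 = 349·1359 − 430·1103
So 1103·(-430) ≡ 1 (mod 1359), giving 1103⁻¹ ≡ 929.
x ≡ 1103⁻¹·1335 ≡ 929·1335 ≡ 807 (mod 1359).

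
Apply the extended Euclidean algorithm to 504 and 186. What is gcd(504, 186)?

6

Apply Euclid's algorithm to 504 and 186:
504 = 2*186 + 132
186 = 1*132 + 54
132 = 2*54 + 24
54 = 2*24 + 6
24 = 4*6 + 0
gcd(504, 186) = 6.
Back-substituting:
6 = 54 − 2·24
6 = −2·132 + 5·54
6 = 5·186 − 7·132
6 = −7·504 + 19·186
So 6 = (-7)·504 + (19)·186.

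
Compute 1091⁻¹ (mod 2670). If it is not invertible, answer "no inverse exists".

1811

gcd(2670, 1091) by repeated division:
2670 = 2×1091 + 488
1091 = 2×488 + 115
488 = 4×115 + 28
115 = 4×28 + 3
28 = 9×3 + 1
3 = 3×1 + 0
gcd = 1, so the inverse exists. Back-substitute:
1 = 28 − 9·3
1 = −9·115 + 37·28
1 = 37·488 − 157·115
1 = −157·1091 + 351·488
1 = 351·2670 − 859·1091
So 1091·(-859) ≡ 1 (mod 2670), and -859 ≡ 1811 (mod 2670).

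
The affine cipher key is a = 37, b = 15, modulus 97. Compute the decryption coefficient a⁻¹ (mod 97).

gcd(97, 37) by repeated division:
97 = 2×37 + 23
37 = 1×23 + 14
23 = 1×14 + 9
14 = 1×9 + 5
9 = 1×5 + 4
5 = 1×4 + 1
4 = 4×1 + 0
The gcd is 1. Working backward:
1 = 5 − 4
1 = −9 + 2·5
1 = 2·14 − 3·9
1 = −3·23 + 5·14
1 = 5·37 − 8·23
1 = −8·97 + 21·37
So 37·21 ≡ 1 (mod 97).

21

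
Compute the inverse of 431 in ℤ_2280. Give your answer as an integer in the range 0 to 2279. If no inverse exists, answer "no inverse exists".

Apply the Euclidean algorithm to 2280 and 431:
2280 = 5·431 + 125
431 = 3·125 + 56
125 = 2·56 + 13
56 = 4·13 + 4
13 = 3·4 + 1
4 = 4·1 + 0
gcd = 1, so the inverse exists. Back-substitute:
1 = 13 − 3·4
1 = −3·56 + 13·13
1 = 13·125 − 29·56
1 = −29·431 + 100·125
1 = 100·2280 − 529·431
So 431·(-529) ≡ 1 (mod 2280), and -529 ≡ 1751 (mod 2280).

1751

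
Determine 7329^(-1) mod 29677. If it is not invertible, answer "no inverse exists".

Run Euclid on (29677, 7329):
29677 = 4*7329 + 361
7329 = 20*361 + 109
361 = 3*109 + 34
109 = 3*34 + 7
34 = 4*7 + 6
7 = 1*6 + 1
6 = 6*1 + 0
Since gcd(7329, 29677) = 1, back-substitute to write 1 as a combination:
1 = 7 − 6
1 = −34 + 5·7
1 = 5·109 − 16·34
1 = −16·361 + 53·109
1 = 53·7329 − 1076·361
1 = −1076·29677 + 4357·7329
So 7329·4357 ≡ 1 (mod 29677).

4357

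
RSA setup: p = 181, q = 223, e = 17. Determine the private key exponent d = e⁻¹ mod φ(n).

φ(n) = (p−1)(q−1) = 180·222 = 39960.
Need d with 17·d ≡ 1 (mod 39960). Apply the extended Euclidean algorithm:
39960 = 2350·17 + 10
17 = 1·10 + 7
10 = 1·7 + 3
7 = 2·3 + 1
3 = 3·1 + 0
Back-substitute:
1 = 7 − 2·3
1 = −2·10 + 3·7
1 = 3·17 − 5·10
1 = −5·39960 + 11753·17
So 17·11753 ≡ 1 (mod 39960), hence d = 11753.

11753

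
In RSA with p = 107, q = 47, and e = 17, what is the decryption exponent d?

φ(n) = (p−1)(q−1) = 106·46 = 4876.
Need d with 17·d ≡ 1 (mod 4876). Apply the extended Euclidean algorithm:
4876 = 286×17 + 14
17 = 1×14 + 3
14 = 4×3 + 2
3 = 1×2 + 1
2 = 2×1 + 0
Back-substitute:
1 = 3 − 2
1 = −14 + 5·3
1 = 5·17 − 6·14
1 = −6·4876 + 1721·17
So 17·1721 ≡ 1 (mod 4876), hence d = 1721.

1721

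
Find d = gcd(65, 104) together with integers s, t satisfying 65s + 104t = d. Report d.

13

Repeated division:
104 = 1·65 + 39
65 = 1·39 + 26
39 = 1·26 + 13
26 = 2·13 + 0
gcd(65, 104) = 13.
Working backward:
13 = 39 − 26
13 = −65 + 2·39
13 = 2·104 − 3·65
So 13 = (2)·104 + (-3)·65.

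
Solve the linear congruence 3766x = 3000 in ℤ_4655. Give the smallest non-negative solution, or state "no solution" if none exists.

no solution

gcd(3766, 4655):
4655 = 1*3766 + 889
3766 = 4*889 + 210
889 = 4*210 + 49
210 = 4*49 + 14
49 = 3*14 + 7
14 = 2*7 + 0
gcd = 7, but 7 ∤ 3000, so the congruence has no solution.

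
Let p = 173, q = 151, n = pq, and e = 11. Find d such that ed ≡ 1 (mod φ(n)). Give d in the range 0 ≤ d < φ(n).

4691

φ(n) = (p−1)(q−1) = 172·150 = 25800.
Need d with 11·d ≡ 1 (mod 25800). Apply the extended Euclidean algorithm:
25800 = 2345*11 + 5
11 = 2*5 + 1
5 = 5*1 + 0
Back-substitute:
1 = 11 − 2·5
1 = −2·25800 + 4691·11
So 11·4691 ≡ 1 (mod 25800), hence d = 4691.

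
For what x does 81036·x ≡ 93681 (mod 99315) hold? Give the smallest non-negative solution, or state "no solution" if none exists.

First find gcd(81036, 99315):
99315 = 1*81036 + 18279
81036 = 4*18279 + 7920
18279 = 2*7920 + 2439
7920 = 3*2439 + 603
2439 = 4*603 + 27
603 = 22*27 + 9
27 = 3*9 + 0
gcd = 9 and 9 | 93681, so solutions exist. Divide through by 9: 9004x ≡ 10409 (mod 11035).
Now find 9004⁻¹ mod 11035:
11035 = 1*9004 + 2031
9004 = 4*2031 + 880
2031 = 2*880 + 271
880 = 3*271 + 67
271 = 4*67 + 3
67 = 22*3 + 1
3 = 3*1 + 0
Back-substitute:
1 = 67 − 22·3
1 = −22·271 + 89·67
1 = 89·880 − 289·271
1 = −289·2031 + 667·880
1 = 667·9004 − 2957·2031
1 = −2957·11035 + 3624·9004
So 9004⁻¹ ≡ 3624 (mod 11035).
Then x ≡ 3624·10409 ≡ 4586 (mod 11035); the smallest non-negative solution is x = 4586.

4586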